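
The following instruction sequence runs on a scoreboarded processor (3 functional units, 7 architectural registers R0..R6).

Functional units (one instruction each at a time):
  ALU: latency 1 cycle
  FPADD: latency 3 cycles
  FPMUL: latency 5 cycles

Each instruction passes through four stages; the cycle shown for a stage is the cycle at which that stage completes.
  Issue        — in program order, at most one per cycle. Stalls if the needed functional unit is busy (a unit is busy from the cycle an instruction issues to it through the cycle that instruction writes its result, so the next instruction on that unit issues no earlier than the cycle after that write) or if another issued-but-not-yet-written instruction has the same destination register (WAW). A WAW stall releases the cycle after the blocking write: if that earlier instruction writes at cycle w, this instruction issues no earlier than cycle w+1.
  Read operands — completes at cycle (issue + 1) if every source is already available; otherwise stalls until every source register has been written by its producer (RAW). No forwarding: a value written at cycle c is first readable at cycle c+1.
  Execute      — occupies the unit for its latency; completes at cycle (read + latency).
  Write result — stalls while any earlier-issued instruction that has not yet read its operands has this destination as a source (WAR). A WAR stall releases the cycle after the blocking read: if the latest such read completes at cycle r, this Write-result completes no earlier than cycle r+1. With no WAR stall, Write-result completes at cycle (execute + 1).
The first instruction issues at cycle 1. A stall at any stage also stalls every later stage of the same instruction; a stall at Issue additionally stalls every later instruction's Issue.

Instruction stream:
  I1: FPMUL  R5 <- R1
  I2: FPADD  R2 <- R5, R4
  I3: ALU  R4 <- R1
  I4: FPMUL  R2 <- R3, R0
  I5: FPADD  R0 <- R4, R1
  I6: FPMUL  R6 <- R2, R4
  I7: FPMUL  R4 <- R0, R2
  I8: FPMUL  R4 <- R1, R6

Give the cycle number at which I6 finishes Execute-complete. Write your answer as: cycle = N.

cycle = 28

c1: issue I1 (FPMUL)
c2: I1 read-ops · issue I2 (FPADD)
c3: issue I3 (ALU)
c4: I3 read-ops
c5: I3 finished on ALU
c7: I1 finished on FPMUL
c8: I1→R5
c9: I2 read-ops
c10: I3→R4
c12: I2 finished on FPADD
c13: I2→R2
c14: issue I4 (FPMUL)
c15: I4 read-ops · issue I5 (FPADD)
c16: I5 read-ops
c19: I5 finished on FPADD
c20: I4 finished on FPMUL · I5→R0
c21: I4→R2
c22: issue I6 (FPMUL)
c23: I6 read-ops
c28: I6 finished on FPMUL
c29: I6→R6
c30: issue I7 (FPMUL)
c31: I7 read-ops
c36: I7 finished on FPMUL
c37: I7→R4
c38: issue I8 (FPMUL)
c39: I8 read-ops
c44: I8 finished on FPMUL
c45: I8→R4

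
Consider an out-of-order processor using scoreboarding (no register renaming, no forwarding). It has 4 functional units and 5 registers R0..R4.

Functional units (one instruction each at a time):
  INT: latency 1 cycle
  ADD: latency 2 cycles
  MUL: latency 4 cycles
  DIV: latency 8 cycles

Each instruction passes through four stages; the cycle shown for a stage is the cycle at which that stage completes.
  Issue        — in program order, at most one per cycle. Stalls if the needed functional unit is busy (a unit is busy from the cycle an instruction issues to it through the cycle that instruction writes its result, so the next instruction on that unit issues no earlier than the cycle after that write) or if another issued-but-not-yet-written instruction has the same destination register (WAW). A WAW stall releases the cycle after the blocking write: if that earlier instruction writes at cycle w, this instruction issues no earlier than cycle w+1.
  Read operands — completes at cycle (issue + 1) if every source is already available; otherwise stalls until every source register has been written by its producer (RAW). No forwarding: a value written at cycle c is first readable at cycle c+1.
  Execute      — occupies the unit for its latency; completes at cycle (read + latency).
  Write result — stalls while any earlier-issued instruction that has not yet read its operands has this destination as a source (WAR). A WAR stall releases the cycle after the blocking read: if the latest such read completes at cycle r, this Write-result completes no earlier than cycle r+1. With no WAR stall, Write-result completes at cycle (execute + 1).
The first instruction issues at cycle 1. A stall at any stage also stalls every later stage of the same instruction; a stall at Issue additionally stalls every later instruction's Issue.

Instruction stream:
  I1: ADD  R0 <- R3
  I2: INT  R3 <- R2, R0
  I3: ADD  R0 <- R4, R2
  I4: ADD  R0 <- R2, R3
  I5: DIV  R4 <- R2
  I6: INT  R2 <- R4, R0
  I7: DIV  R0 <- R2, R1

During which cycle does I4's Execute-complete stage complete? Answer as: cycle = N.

cycle = 14

[1] I1 issues→ADD
[2] I1 reads, I2 issues→INT
[4] I1 exec-done
[5] I1 writes R0
[6] I2 reads, I3 issues→ADD
[7] I2 exec-done, I3 reads
[8] I2 writes R3
[9] I3 exec-done
[10] I3 writes R0
[11] I4 issues→ADD
[12] I4 reads, I5 issues→DIV
[13] I5 reads, I6 issues→INT
[14] I4 exec-done
[15] I4 writes R0
[21] I5 exec-done
[22] I5 writes R4
[23] I6 reads, I7 issues→DIV
[24] I6 exec-done
[25] I6 writes R2
[26] I7 reads
[34] I7 exec-done
[35] I7 writes R0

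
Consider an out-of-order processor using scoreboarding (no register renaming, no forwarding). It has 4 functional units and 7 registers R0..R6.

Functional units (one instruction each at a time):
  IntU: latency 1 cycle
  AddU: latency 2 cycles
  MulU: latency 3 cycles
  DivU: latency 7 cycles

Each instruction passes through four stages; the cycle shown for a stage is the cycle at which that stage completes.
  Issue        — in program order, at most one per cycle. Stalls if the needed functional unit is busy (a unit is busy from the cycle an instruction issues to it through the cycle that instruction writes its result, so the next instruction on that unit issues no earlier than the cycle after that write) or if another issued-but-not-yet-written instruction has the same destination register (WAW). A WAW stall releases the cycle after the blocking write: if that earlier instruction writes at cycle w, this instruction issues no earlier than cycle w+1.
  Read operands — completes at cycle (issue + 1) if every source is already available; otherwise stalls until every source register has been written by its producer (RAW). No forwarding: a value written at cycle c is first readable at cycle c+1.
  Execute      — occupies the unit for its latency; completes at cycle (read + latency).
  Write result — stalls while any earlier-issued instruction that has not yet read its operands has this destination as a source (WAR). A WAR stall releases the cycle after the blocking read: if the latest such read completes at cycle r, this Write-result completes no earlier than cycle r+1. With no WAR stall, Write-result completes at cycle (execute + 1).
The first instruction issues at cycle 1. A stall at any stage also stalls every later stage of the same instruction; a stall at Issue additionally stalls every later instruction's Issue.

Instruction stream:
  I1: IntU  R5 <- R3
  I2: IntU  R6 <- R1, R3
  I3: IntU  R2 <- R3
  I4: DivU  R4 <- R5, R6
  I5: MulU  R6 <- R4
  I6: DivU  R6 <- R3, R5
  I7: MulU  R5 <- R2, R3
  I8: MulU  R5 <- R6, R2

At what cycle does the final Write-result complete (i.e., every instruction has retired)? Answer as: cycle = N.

I1 -> (1, 2, 3, 4)
I2 -> (5, 6, 7, 8)  // struct: IntU busy until I1 writes@4
I3 -> (9, 10, 11, 12)  // struct: IntU busy until I2 writes@8
I4 -> (10, 11, 18, 19)
I5 -> (11, 20, 23, 24)  // RAW R4: wait I4 write@19
I6 -> (25, 26, 33, 34)  // WAW R6: wait I5 write@24
I7 -> (26, 27, 30, 31)
I8 -> (32, 35, 38, 39)  // struct: MulU busy until I7 writes@31, RAW R6: wait I6 write@34

cycle = 39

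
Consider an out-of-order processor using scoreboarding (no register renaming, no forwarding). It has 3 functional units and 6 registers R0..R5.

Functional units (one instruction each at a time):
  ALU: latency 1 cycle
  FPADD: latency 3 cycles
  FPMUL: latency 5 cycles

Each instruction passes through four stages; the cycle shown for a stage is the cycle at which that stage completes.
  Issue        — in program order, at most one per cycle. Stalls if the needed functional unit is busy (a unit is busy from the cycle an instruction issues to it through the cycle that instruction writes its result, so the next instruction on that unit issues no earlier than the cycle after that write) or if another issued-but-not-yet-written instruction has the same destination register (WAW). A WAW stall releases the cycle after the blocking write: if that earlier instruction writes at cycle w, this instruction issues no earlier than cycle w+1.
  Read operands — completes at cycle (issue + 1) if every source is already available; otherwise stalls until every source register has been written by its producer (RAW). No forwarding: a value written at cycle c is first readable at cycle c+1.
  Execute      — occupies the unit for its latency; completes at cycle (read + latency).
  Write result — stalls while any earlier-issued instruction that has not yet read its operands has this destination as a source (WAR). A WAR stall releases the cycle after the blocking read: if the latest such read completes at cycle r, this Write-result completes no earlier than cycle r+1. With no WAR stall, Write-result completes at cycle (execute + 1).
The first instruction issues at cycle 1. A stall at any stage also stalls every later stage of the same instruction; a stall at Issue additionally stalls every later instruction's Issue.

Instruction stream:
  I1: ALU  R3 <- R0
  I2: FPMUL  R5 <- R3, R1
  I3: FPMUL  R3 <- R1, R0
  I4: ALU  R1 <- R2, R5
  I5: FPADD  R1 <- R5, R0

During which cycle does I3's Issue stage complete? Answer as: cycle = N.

c1: issue I1 (ALU)
c2: I1 read-ops; issue I2 (FPMUL)
c3: I1 finished on ALU
c4: I1→R3
c5: I2 read-ops
c10: I2 finished on FPMUL
c11: I2→R5
c12: issue I3 (FPMUL)
c13: I3 read-ops; issue I4 (ALU)
c14: I4 read-ops
c15: I4 finished on ALU
c16: I4→R1
c17: issue I5 (FPADD)
c18: I3 finished on FPMUL; I5 read-ops
c19: I3→R3
c21: I5 finished on FPADD
c22: I5→R1

cycle = 12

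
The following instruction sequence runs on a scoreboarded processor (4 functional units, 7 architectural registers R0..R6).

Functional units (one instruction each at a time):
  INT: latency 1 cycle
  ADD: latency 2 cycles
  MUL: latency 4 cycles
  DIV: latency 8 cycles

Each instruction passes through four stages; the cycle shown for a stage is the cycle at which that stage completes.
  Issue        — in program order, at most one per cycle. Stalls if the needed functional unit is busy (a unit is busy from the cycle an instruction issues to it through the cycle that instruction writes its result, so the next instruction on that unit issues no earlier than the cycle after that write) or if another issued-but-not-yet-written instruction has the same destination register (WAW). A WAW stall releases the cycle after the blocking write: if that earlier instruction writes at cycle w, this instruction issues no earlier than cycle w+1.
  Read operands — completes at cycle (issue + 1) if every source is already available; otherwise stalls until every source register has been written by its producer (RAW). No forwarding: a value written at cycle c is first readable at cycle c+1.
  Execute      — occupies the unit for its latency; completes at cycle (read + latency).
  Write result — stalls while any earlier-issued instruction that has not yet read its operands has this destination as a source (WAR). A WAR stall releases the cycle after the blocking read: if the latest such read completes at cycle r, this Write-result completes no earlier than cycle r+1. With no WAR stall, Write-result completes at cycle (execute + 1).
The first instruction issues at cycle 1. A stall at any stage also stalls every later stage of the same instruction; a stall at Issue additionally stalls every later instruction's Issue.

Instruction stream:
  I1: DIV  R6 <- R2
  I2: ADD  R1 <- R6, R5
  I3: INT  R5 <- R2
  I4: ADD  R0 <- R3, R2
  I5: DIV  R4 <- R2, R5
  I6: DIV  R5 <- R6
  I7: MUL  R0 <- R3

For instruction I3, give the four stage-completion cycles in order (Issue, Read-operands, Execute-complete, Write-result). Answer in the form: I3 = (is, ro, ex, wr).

I3 = (3, 4, 5, 13)

[1] issue I1 (DIV)
[2] I1 read-ops, issue I2 (ADD)
[3] issue I3 (INT)
[4] I3 read-ops
[5] I3 finished on INT
[10] I1 finished on DIV
[11] I1→R6
[12] I2 read-ops
[13] I3→R5
[14] I2 finished on ADD
[15] I2→R1
[16] issue I4 (ADD)
[17] I4 read-ops, issue I5 (DIV)
[18] I5 read-ops
[19] I4 finished on ADD
[20] I4→R0
[26] I5 finished on DIV
[27] I5→R4
[28] issue I6 (DIV)
[29] I6 read-ops, issue I7 (MUL)
[30] I7 read-ops
[34] I7 finished on MUL
[35] I7→R0
[37] I6 finished on DIV
[38] I6→R5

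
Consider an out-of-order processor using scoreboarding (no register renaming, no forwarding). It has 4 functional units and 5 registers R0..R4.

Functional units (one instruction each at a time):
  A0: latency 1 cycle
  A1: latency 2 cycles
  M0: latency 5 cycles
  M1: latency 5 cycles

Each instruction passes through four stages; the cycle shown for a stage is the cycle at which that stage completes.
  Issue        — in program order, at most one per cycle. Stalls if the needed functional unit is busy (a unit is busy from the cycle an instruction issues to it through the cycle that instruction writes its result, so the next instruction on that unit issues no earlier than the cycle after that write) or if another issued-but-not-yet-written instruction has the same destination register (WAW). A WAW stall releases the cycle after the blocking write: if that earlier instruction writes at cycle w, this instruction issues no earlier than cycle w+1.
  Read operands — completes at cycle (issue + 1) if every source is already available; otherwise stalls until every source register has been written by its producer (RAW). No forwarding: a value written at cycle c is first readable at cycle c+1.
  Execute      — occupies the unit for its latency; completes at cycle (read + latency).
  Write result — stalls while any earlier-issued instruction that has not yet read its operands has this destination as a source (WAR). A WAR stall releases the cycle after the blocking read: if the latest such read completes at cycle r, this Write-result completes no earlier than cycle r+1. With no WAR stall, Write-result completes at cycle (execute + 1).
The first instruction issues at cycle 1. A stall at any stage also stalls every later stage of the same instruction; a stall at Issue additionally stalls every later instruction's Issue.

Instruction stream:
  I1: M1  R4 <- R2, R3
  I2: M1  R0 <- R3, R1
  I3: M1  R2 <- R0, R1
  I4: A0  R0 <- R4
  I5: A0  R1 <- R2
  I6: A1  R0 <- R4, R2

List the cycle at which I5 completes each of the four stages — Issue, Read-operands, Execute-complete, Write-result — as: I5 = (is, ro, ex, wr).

c1: I1 dispatched to M1
c2: I1 operands ready
c7: I1 complete
c8: R4←I1
c9: I2 dispatched to M1
c10: I2 operands ready
c15: I2 complete
c16: R0←I2
c17: I3 dispatched to M1
c18: I3 operands ready · I4 dispatched to A0
c19: I4 operands ready
c20: I4 complete
c21: R0←I4
c22: I5 dispatched to A0
c23: I3 complete · I6 dispatched to A1
c24: R2←I3
c25: I5 operands ready · I6 operands ready
c26: I5 complete
c27: R1←I5 · I6 complete
c28: R0←I6

I5 = (22, 25, 26, 27)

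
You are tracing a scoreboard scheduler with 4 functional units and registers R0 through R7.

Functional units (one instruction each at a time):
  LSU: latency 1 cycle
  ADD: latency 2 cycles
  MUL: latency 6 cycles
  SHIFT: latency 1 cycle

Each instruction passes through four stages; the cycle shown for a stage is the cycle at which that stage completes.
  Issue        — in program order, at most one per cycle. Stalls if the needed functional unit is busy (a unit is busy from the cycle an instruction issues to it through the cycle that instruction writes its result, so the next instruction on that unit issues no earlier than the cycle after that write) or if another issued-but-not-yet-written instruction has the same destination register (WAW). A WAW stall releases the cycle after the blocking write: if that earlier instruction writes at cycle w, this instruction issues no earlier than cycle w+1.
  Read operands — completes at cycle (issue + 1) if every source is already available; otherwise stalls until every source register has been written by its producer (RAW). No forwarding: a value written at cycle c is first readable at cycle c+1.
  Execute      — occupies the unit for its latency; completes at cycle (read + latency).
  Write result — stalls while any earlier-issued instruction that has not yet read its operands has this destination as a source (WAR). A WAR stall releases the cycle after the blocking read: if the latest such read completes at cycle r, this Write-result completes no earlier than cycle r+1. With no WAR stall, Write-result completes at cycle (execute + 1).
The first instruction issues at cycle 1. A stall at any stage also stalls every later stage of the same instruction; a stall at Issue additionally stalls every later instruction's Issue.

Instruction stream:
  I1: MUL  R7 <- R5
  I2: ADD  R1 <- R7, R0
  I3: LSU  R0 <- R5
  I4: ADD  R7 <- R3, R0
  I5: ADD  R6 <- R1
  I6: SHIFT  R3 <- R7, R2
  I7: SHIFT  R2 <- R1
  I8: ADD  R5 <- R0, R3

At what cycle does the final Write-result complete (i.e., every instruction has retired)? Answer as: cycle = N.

I1: IS=1 RO=2 EX=8 WR=9
I2: IS=2 RO=10 EX=12 WR=13  [RAW R7: wait I1 write@9]
I3: IS=3 RO=4 EX=5 WR=11  [WAR R0: wait I2 read@10]
I4: IS=14 RO=15 EX=17 WR=18  [struct: ADD busy until I2 writes@13]
I5: IS=19 RO=20 EX=22 WR=23  [struct: ADD busy until I4 writes@18]
I6: IS=20 RO=21 EX=22 WR=23
I7: IS=24 RO=25 EX=26 WR=27  [struct: SHIFT busy until I6 writes@23]
I8: IS=25 RO=26 EX=28 WR=29

cycle = 29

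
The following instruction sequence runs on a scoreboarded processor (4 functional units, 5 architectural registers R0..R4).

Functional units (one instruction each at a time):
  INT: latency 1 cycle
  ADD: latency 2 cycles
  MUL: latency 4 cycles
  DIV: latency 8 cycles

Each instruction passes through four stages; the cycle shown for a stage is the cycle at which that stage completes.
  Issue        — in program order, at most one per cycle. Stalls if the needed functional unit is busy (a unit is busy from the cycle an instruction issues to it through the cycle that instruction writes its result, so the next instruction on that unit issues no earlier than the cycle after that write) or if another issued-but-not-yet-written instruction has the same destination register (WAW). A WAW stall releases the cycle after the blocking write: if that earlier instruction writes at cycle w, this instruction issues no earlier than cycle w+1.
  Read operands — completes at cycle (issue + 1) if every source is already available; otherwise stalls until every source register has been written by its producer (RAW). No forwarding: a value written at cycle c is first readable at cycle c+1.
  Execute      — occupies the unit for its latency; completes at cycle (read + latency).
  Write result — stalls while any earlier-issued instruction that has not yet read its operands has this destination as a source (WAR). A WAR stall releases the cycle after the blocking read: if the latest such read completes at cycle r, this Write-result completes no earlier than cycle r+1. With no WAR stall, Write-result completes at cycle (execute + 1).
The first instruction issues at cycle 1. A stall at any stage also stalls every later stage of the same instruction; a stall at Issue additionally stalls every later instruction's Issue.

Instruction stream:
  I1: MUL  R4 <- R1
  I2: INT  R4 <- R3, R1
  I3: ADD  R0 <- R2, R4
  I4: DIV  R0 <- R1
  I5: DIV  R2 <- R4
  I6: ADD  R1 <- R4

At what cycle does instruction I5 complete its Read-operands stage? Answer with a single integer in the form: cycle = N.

cycle = 28

1) issue 1, read 2, done 6, write 7
2) issue 8, read 9, done 10, write 11  <WAW R4: wait I1 write@7>
3) issue 9, read 12, done 14, write 15  <RAW R4: wait I2 write@11>
4) issue 16, read 17, done 25, write 26  <WAW R0: wait I3 write@15>
5) issue 27, read 28, done 36, write 37  <struct: DIV busy until I4 writes@26>
6) issue 28, read 29, done 31, write 32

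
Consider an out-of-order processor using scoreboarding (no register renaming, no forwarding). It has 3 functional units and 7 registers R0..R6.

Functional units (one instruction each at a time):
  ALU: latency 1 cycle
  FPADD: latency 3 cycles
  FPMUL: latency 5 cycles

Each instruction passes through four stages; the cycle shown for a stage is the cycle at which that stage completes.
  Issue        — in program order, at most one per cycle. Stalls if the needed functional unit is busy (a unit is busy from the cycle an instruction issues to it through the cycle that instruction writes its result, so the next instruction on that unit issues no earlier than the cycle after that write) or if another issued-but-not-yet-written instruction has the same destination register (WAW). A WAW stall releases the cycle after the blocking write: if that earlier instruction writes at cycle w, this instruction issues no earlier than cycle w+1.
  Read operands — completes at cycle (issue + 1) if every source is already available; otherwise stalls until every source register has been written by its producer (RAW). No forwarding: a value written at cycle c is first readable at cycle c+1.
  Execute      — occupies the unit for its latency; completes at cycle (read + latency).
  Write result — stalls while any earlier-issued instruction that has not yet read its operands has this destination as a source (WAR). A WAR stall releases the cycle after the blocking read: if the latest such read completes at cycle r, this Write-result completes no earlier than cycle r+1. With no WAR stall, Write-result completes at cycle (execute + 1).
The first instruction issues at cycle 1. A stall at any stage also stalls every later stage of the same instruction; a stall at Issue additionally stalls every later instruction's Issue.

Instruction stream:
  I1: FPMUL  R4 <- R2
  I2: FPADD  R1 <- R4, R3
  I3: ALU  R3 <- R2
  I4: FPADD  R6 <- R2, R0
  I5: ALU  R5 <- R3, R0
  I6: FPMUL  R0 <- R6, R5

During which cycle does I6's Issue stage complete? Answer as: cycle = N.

cycle = 16

c1: issue I1 (FPMUL)
c2: I1 read-ops · issue I2 (FPADD)
c3: issue I3 (ALU)
c4: I3 read-ops
c5: I3 finished on ALU
c7: I1 finished on FPMUL
c8: I1→R4
c9: I2 read-ops
c10: I3→R3
c12: I2 finished on FPADD
c13: I2→R1
c14: issue I4 (FPADD)
c15: I4 read-ops · issue I5 (ALU)
c16: I5 read-ops · issue I6 (FPMUL)
c17: I5 finished on ALU
c18: I4 finished on FPADD · I5→R5
c19: I4→R6
c20: I6 read-ops
c25: I6 finished on FPMUL
c26: I6→R0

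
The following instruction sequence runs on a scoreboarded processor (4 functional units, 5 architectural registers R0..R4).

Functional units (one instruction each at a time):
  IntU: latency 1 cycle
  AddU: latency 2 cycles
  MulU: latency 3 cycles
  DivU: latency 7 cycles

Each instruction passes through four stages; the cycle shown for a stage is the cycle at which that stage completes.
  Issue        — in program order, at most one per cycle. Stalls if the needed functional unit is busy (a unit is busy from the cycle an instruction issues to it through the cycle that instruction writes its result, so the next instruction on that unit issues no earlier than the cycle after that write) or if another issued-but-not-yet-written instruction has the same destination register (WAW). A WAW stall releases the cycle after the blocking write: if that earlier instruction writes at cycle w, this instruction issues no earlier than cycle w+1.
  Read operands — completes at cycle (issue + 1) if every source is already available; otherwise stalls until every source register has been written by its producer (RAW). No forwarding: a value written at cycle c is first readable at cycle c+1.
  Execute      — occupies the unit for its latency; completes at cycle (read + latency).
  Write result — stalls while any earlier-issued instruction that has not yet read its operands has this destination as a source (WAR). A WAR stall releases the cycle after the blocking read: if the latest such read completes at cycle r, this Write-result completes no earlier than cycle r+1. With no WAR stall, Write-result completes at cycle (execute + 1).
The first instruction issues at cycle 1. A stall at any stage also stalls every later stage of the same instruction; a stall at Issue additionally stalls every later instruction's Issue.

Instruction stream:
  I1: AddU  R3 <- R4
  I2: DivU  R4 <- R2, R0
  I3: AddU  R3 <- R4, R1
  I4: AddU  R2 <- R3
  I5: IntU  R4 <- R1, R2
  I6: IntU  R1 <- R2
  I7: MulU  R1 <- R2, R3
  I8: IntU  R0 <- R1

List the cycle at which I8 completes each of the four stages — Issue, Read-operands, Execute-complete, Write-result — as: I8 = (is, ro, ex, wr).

I8 = (29, 34, 35, 36)

I1: IS=1 RO=2 EX=4 WR=5
I2: IS=2 RO=3 EX=10 WR=11
I3: IS=6 RO=12 EX=14 WR=15  [struct: AddU busy until I1 writes@5; RAW R4: wait I2 write@11]
I4: IS=16 RO=17 EX=19 WR=20  [struct: AddU busy until I3 writes@15]
I5: IS=17 RO=21 EX=22 WR=23  [RAW R2: wait I4 write@20]
I6: IS=24 RO=25 EX=26 WR=27  [struct: IntU busy until I5 writes@23]
I7: IS=28 RO=29 EX=32 WR=33  [WAW R1: wait I6 write@27]
I8: IS=29 RO=34 EX=35 WR=36  [RAW R1: wait I7 write@33]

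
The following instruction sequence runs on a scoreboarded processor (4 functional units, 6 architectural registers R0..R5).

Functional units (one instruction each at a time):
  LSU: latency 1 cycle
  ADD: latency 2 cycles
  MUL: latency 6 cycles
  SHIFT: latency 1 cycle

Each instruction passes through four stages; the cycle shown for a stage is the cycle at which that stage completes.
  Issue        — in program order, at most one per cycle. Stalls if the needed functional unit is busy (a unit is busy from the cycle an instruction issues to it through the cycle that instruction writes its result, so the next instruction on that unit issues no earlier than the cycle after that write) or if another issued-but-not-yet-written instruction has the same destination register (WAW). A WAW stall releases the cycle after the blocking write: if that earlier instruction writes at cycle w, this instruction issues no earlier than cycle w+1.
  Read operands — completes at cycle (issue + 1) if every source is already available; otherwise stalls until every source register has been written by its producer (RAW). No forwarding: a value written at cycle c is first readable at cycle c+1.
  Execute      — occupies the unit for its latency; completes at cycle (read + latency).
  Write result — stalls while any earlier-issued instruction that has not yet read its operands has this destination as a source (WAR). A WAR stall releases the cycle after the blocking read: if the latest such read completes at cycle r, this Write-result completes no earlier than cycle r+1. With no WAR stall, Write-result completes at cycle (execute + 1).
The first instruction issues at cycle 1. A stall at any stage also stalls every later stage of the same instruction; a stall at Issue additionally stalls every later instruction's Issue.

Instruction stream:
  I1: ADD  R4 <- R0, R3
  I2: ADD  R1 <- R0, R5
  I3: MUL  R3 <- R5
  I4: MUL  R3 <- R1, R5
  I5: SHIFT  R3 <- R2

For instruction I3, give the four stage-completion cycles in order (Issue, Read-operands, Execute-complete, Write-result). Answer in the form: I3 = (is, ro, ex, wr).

I1  is:1  ro:2  ex:4  wr:5
I2  is:6  ro:7  ex:9  wr:10  — struct: ADD busy until I1 writes@5
I3  is:7  ro:8  ex:14  wr:15
I4  is:16  ro:17  ex:23  wr:24  — struct: MUL busy until I3 writes@15
I5  is:25  ro:26  ex:27  wr:28  — WAW R3: wait I4 write@24

I3 = (7, 8, 14, 15)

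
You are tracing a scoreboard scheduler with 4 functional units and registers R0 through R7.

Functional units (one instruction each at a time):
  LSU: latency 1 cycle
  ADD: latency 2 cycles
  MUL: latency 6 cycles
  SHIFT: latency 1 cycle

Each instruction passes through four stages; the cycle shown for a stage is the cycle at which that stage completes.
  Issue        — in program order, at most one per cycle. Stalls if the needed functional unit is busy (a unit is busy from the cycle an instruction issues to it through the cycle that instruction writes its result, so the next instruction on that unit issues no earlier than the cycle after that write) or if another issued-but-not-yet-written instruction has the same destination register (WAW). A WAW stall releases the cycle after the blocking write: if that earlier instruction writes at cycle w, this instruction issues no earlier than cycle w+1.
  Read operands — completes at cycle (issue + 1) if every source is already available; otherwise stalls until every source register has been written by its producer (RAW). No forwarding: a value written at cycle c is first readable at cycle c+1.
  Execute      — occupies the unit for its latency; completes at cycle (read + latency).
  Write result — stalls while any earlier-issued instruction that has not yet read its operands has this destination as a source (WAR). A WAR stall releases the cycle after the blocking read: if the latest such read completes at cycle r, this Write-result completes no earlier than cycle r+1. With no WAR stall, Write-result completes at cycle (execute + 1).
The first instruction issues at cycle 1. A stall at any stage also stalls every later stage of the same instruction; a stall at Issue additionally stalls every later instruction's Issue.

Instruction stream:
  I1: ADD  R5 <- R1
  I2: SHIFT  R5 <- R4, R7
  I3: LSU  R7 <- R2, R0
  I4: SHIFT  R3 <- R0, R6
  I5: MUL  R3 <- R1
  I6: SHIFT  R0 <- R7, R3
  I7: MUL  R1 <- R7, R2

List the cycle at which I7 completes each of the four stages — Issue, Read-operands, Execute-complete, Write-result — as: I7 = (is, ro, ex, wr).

c1: I1 dispatched to ADD
c2: I1 operands ready
c4: I1 complete
c5: R5←I1
c6: I2 dispatched to SHIFT
c7: I2 operands ready | I3 dispatched to LSU
c8: I2 complete | I3 operands ready
c9: R5←I2 | I3 complete
c10: R7←I3 | I4 dispatched to SHIFT
c11: I4 operands ready
c12: I4 complete
c13: R3←I4
c14: I5 dispatched to MUL
c15: I5 operands ready | I6 dispatched to SHIFT
c21: I5 complete
c22: R3←I5
c23: I6 operands ready | I7 dispatched to MUL
c24: I6 complete | I7 operands ready
c25: R0←I6
c30: I7 complete
c31: R1←I7

I7 = (23, 24, 30, 31)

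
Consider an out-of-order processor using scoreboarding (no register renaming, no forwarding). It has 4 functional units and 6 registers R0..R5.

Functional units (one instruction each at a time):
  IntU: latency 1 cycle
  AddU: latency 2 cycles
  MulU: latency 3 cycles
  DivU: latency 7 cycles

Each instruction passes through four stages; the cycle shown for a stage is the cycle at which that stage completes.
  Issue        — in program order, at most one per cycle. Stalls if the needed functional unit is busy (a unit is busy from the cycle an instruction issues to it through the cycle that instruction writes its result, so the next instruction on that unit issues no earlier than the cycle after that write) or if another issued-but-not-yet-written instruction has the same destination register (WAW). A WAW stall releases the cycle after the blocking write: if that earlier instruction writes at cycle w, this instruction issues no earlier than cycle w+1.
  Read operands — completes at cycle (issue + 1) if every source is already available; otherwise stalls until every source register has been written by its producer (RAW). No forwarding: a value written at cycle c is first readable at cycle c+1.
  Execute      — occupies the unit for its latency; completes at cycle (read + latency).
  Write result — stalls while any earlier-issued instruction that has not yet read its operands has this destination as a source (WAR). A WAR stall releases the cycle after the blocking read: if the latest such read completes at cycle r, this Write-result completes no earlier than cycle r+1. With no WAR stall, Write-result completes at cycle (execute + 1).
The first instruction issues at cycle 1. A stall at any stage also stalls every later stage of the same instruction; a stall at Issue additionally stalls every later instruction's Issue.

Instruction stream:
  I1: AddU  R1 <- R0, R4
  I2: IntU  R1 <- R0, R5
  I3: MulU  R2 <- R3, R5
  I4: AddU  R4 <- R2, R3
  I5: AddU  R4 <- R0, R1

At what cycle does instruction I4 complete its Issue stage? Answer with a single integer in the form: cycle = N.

cycle = 8

c1: I1 dispatched to AddU
c2: I1 operands ready
c4: I1 complete
c5: R1←I1
c6: I2 dispatched to IntU
c7: I2 operands ready · I3 dispatched to MulU
c8: I2 complete · I3 operands ready · I4 dispatched to AddU
c9: R1←I2
c11: I3 complete
c12: R2←I3
c13: I4 operands ready
c15: I4 complete
c16: R4←I4
c17: I5 dispatched to AddU
c18: I5 operands ready
c20: I5 complete
c21: R4←I5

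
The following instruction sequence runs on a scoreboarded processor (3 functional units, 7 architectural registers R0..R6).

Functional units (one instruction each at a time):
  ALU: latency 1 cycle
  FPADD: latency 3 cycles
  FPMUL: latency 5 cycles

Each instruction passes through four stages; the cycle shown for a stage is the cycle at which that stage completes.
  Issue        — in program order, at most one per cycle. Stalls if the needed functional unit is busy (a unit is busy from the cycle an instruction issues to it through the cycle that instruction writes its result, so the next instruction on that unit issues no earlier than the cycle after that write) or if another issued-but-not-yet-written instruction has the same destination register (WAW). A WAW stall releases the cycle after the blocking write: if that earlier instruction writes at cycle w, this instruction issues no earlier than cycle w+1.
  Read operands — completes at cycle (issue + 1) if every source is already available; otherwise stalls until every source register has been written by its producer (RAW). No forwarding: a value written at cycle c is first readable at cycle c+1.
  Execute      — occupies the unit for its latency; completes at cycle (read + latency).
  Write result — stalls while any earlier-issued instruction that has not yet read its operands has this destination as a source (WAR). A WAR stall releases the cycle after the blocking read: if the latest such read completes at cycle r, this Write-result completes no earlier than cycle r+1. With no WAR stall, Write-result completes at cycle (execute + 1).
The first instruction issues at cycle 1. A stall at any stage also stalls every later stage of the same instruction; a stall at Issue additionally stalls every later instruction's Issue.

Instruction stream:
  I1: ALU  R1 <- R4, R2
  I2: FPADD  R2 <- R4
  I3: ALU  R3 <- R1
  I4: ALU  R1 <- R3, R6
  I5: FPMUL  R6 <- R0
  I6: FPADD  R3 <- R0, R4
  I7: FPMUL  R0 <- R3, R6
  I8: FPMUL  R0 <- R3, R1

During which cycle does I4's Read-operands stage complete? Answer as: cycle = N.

t=1  I1 issues→ALU
t=2  I1 reads · I2 issues→FPADD
t=3  I1 exec-done · I2 reads
t=4  I1 writes R1
t=5  I3 issues→ALU
t=6  I2 exec-done · I3 reads
t=7  I2 writes R2 · I3 exec-done
t=8  I3 writes R3
t=9  I4 issues→ALU
t=10  I4 reads · I5 issues→FPMUL
t=11  I4 exec-done · I5 reads · I6 issues→FPADD
t=12  I4 writes R1 · I6 reads
t=15  I6 exec-done
t=16  I5 exec-done · I6 writes R3
t=17  I5 writes R6
t=18  I7 issues→FPMUL
t=19  I7 reads
t=24  I7 exec-done
t=25  I7 writes R0
t=26  I8 issues→FPMUL
t=27  I8 reads
t=32  I8 exec-done
t=33  I8 writes R0

cycle = 10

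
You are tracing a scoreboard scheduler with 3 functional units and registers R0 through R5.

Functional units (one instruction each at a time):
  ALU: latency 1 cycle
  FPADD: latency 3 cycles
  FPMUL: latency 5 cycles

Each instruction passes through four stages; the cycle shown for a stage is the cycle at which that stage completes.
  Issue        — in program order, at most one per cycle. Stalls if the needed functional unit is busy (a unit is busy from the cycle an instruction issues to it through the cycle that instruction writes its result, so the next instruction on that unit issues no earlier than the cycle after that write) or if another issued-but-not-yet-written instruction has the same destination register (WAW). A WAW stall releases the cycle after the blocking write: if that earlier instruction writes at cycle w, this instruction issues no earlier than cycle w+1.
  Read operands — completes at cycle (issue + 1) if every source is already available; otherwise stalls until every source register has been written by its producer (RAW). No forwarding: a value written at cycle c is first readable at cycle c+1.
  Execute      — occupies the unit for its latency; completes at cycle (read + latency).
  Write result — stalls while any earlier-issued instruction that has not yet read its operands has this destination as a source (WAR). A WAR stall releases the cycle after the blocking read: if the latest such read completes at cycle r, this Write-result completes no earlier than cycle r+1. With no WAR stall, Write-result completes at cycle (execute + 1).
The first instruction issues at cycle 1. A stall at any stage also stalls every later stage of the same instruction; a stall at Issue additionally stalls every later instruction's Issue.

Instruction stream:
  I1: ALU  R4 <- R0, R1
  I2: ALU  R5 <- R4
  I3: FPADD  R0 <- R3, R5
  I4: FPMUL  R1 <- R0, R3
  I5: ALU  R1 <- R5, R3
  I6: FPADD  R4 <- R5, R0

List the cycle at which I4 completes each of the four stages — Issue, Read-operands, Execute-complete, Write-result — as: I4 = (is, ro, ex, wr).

cycle 1: issue I1 (ALU)
cycle 2: I1 read-ops
cycle 3: I1 finished on ALU
cycle 4: I1→R4
cycle 5: issue I2 (ALU)
cycle 6: I2 read-ops · issue I3 (FPADD)
cycle 7: I2 finished on ALU · issue I4 (FPMUL)
cycle 8: I2→R5
cycle 9: I3 read-ops
cycle 12: I3 finished on FPADD
cycle 13: I3→R0
cycle 14: I4 read-ops
cycle 19: I4 finished on FPMUL
cycle 20: I4→R1
cycle 21: issue I5 (ALU)
cycle 22: I5 read-ops · issue I6 (FPADD)
cycle 23: I5 finished on ALU · I6 read-ops
cycle 24: I5→R1
cycle 26: I6 finished on FPADD
cycle 27: I6→R4

I4 = (7, 14, 19, 20)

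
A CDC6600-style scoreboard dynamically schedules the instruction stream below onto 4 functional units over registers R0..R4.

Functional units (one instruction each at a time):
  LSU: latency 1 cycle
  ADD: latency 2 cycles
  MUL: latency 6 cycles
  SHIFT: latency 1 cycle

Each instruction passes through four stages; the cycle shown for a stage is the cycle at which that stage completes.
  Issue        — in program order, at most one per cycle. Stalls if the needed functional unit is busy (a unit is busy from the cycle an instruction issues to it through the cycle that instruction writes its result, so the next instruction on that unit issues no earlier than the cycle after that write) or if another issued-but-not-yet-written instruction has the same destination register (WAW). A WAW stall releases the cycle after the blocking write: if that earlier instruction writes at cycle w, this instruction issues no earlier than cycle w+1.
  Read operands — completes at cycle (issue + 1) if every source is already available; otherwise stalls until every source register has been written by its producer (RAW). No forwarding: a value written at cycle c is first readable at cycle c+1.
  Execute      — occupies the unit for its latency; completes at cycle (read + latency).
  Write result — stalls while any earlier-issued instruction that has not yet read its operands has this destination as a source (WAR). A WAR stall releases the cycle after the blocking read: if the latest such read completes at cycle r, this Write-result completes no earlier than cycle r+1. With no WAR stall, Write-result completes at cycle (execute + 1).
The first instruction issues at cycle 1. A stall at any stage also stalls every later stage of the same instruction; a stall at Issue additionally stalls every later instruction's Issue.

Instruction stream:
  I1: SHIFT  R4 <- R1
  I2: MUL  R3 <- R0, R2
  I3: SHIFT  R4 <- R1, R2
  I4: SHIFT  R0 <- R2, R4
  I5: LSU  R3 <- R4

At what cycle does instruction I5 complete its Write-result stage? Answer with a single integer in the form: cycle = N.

t=1  I1 dispatched to SHIFT
t=2  I1 operands ready; I2 dispatched to MUL
t=3  I1 complete; I2 operands ready
t=4  R4←I1
t=5  I3 dispatched to SHIFT
t=6  I3 operands ready
t=7  I3 complete
t=8  R4←I3
t=9  I2 complete; I4 dispatched to SHIFT
t=10  R3←I2; I4 operands ready
t=11  I4 complete; I5 dispatched to LSU
t=12  R0←I4; I5 operands ready
t=13  I5 complete
t=14  R3←I5

cycle = 14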